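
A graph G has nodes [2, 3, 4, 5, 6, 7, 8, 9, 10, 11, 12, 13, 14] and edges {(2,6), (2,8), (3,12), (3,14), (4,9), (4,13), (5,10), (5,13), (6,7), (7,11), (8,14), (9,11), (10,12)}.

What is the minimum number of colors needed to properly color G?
Clique number ω(G) = 2 (lower bound: χ ≥ ω).
Odd cycle [7, 11, 9, 4, 13, 5, 10, 12, 3, 14, 8, 2, 6] needs 3 colors (χ ≥ 3).
The coloring below uses 3 colors, so χ(G) = 3.
A valid 3-coloring: color 1: [2, 5, 7, 9, 12, 14]; color 2: [3, 6, 8, 10, 11, 13]; color 3: [4].

χ(G) = 3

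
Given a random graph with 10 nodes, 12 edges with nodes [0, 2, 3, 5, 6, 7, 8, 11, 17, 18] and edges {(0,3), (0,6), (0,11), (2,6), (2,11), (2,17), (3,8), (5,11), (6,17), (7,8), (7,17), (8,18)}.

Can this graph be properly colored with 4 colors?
A valid 4-coloring: color 1: [3, 6, 7, 11, 18]; color 2: [0, 2, 5, 8]; color 3: [17].
(χ(G) = 3 ≤ 4.)

Yes, G is 4-colorable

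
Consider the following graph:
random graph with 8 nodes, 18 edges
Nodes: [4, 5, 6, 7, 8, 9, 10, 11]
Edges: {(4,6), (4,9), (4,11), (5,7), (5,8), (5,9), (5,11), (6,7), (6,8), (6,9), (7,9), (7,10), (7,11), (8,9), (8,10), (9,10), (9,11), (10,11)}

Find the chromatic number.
Clique number ω(G) = 4 (lower bound: χ ≥ ω).
The clique on [7, 9, 10, 11] has size 4, forcing χ ≥ 4, and the coloring below uses 4 colors, so χ(G) = 4.
A valid 4-coloring: color 1: [9]; color 2: [4, 7, 8]; color 3: [6, 11]; color 4: [5, 10].

χ(G) = 4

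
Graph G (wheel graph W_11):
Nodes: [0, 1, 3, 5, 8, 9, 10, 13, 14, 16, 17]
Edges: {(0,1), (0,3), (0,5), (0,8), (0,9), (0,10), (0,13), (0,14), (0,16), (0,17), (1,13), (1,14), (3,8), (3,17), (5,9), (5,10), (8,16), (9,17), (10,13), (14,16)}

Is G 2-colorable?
The clique on vertices [0, 1, 13] has size 3 > 2, so it alone needs 3 colors.

No, G is not 2-colorable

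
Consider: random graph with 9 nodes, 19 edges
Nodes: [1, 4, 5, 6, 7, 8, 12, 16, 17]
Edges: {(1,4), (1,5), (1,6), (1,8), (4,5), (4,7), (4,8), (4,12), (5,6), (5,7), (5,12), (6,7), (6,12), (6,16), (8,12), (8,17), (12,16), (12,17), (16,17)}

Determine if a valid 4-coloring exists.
Yes, G is 4-colorable

A valid 4-coloring: color 1: [1, 7, 12]; color 2: [5, 8, 16]; color 3: [4, 6, 17].
(χ(G) = 3 ≤ 4.)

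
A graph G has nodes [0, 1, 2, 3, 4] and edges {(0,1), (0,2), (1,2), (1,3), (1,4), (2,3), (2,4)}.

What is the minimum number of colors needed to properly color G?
Clique number ω(G) = 3 (lower bound: χ ≥ ω).
The clique on [0, 1, 2] has size 3, forcing χ ≥ 3, and the coloring below uses 3 colors, so χ(G) = 3.
A valid 3-coloring: color 1: [2]; color 2: [1]; color 3: [0, 3, 4].

χ(G) = 3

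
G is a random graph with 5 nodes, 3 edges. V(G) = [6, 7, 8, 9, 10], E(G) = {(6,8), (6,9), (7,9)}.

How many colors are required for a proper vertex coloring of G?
χ(G) = 2

Clique number ω(G) = 2 (lower bound: χ ≥ ω).
The graph is bipartite (no odd cycle), so 2 colors suffice: χ(G) = 2.
A valid 2-coloring: color 1: [8, 9, 10]; color 2: [6, 7].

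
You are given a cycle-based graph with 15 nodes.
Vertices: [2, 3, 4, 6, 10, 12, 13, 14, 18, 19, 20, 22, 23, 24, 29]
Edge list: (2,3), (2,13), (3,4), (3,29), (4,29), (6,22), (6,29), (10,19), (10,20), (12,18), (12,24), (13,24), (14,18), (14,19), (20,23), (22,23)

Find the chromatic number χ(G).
χ(G) = 3

Clique number ω(G) = 3 (lower bound: χ ≥ ω).
The clique on [3, 4, 29] has size 3, forcing χ ≥ 3, and the coloring below uses 3 colors, so χ(G) = 3.
A valid 3-coloring: color 1: [2, 18, 19, 20, 22, 24, 29]; color 2: [3, 6, 10, 12, 13, 14, 23]; color 3: [4].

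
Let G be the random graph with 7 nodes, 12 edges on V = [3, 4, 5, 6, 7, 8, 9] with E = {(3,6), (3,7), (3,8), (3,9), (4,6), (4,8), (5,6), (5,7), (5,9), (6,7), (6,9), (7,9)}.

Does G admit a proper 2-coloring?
No, G is not 2-colorable

The clique on vertices [3, 6, 7, 9] has size 4 > 2, so it alone needs 4 colors.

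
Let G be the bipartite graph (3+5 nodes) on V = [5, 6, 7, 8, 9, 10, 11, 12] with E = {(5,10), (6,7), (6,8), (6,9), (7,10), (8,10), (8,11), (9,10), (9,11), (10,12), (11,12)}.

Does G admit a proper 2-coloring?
A valid 2-coloring: color 1: [6, 10, 11]; color 2: [5, 7, 8, 9, 12].
(χ(G) = 2 ≤ 2.)

Yes, G is 2-colorable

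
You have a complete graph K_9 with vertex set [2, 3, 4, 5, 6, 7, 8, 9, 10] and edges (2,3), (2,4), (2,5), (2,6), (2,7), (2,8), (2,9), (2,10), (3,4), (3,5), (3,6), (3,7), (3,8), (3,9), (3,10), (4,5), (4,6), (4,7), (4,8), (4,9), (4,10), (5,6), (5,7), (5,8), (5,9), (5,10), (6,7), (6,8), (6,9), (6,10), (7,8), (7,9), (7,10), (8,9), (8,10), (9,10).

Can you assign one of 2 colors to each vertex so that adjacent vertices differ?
The clique on vertices [2, 3, 4, 5, 6, 7, 8, 9, 10] has size 9 > 2, so it alone needs 9 colors.

No, G is not 2-colorable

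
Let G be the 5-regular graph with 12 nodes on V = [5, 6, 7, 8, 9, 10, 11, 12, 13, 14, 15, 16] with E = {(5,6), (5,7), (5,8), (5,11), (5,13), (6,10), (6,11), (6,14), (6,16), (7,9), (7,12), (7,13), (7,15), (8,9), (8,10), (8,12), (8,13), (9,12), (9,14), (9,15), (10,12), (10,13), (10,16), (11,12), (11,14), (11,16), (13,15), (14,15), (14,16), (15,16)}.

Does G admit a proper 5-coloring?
Yes, G is 5-colorable

A valid 5-coloring: color 1: [5, 10, 14]; color 2: [8, 11, 15]; color 3: [7, 16]; color 4: [6, 9, 13]; color 5: [12].
(χ(G) = 4 ≤ 5.)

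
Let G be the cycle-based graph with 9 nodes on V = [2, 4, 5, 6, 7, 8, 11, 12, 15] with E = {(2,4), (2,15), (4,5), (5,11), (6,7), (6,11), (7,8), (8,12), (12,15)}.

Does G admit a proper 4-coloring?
A valid 4-coloring: color 1: [2, 5, 6, 8]; color 2: [4, 7, 11, 15]; color 3: [12].
(χ(G) = 3 ≤ 4.)

Yes, G is 4-colorable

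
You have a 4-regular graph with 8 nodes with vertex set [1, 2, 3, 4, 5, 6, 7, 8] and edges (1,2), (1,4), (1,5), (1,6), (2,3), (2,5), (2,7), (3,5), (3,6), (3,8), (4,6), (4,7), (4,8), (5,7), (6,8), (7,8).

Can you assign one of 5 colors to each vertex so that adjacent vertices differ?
Yes, G is 5-colorable

A valid 5-coloring: color 1: [6, 7]; color 2: [1, 8]; color 3: [3, 4]; color 4: [2]; color 5: [5].
(χ(G) = 4 ≤ 5.)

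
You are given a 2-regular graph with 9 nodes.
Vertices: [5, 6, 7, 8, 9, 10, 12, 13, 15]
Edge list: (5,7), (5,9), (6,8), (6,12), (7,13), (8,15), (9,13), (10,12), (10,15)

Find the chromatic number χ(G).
χ(G) = 3

Clique number ω(G) = 2 (lower bound: χ ≥ ω).
Odd cycle [15, 8, 6, 12, 10] needs 3 colors (χ ≥ 3).
The coloring below uses 3 colors, so χ(G) = 3.
A valid 3-coloring: color 1: [7, 9, 12, 15]; color 2: [5, 6, 10, 13]; color 3: [8].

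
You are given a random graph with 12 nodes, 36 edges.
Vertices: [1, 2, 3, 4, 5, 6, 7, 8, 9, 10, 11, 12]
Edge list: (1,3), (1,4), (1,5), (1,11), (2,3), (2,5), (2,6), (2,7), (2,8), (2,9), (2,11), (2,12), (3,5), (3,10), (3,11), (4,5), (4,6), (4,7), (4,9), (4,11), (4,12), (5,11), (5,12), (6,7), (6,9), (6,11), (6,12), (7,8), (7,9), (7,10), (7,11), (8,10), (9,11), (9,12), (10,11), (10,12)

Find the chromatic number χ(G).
χ(G) = 5

Clique number ω(G) = 5 (lower bound: χ ≥ ω).
The clique on [2, 6, 7, 9, 11] has size 5, forcing χ ≥ 5, and the coloring below uses 5 colors, so χ(G) = 5.
A valid 5-coloring: color 1: [8, 11, 12]; color 2: [2, 4, 10]; color 3: [3, 7]; color 4: [5, 6]; color 5: [1, 9].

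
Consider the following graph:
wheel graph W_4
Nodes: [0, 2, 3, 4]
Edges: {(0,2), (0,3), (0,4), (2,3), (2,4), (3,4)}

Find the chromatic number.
χ(G) = 4

Clique number ω(G) = 4 (lower bound: χ ≥ ω).
The clique on [0, 2, 3, 4] has size 4, forcing χ ≥ 4, and the coloring below uses 4 colors, so χ(G) = 4.
A valid 4-coloring: color 1: [2]; color 2: [3]; color 3: [4]; color 4: [0].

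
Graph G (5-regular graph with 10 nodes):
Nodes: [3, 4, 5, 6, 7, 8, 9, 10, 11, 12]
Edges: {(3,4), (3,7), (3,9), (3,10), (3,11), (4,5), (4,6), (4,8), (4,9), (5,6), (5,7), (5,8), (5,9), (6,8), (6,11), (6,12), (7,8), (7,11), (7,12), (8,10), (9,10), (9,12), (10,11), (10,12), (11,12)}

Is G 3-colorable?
No, G is not 3-colorable

The clique on vertices [4, 5, 6, 8] has size 4 > 3, so it alone needs 4 colors.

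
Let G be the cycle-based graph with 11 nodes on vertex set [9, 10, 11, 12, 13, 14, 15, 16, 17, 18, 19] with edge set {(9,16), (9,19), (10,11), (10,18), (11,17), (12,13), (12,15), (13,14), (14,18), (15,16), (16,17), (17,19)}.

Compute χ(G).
χ(G) = 3

Clique number ω(G) = 2 (lower bound: χ ≥ ω).
Odd cycle [10, 18, 14, 13, 12, 15, 16, 17, 11] needs 3 colors (χ ≥ 3).
The coloring below uses 3 colors, so χ(G) = 3.
A valid 3-coloring: color 1: [9, 10, 12, 14, 17]; color 2: [11, 13, 16, 18, 19]; color 3: [15].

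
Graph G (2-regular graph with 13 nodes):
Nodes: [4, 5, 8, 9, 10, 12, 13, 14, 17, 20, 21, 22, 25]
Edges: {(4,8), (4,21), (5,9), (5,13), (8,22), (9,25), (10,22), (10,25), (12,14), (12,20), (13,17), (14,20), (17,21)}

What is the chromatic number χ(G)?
Clique number ω(G) = 3 (lower bound: χ ≥ ω).
The clique on [12, 14, 20] has size 3, forcing χ ≥ 3, and the coloring below uses 3 colors, so χ(G) = 3.
A valid 3-coloring: color 1: [4, 5, 14, 17, 22, 25]; color 2: [8, 9, 10, 13, 20, 21]; color 3: [12].

χ(G) = 3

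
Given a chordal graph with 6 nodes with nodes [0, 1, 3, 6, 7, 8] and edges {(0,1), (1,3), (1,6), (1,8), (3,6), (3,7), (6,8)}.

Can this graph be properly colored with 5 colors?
A valid 5-coloring: color 1: [1, 7]; color 2: [0, 6]; color 3: [3, 8].
(χ(G) = 3 ≤ 5.)

Yes, G is 5-colorable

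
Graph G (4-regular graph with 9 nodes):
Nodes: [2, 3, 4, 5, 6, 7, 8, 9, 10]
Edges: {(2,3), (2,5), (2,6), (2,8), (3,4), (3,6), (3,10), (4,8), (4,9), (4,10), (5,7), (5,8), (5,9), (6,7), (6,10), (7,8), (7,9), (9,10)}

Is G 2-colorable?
No, G is not 2-colorable

The clique on vertices [2, 5, 8] has size 3 > 2, so it alone needs 3 colors.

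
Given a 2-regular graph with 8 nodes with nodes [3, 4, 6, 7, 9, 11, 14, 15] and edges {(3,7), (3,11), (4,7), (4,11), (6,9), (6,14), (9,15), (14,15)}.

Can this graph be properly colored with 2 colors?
A valid 2-coloring: color 1: [6, 7, 11, 15]; color 2: [3, 4, 9, 14].
(χ(G) = 2 ≤ 2.)

Yes, G is 2-colorable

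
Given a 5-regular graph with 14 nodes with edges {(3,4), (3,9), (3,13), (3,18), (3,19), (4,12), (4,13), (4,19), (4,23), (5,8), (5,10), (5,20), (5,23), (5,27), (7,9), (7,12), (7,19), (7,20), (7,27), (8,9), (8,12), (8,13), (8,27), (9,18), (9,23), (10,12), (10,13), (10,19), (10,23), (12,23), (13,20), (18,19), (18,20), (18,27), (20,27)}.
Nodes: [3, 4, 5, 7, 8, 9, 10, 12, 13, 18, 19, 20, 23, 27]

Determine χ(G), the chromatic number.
Clique number ω(G) = 3 (lower bound: χ ≥ ω).
Suppose a proper 3-coloring c exists. The clique [3, 4, 13] takes 3 distinct colors; by symmetry let c(3) = 1, c(4) = 2, c(13) = 3.
- Vertex 19: neighbors [3, 4] already have colors [1, 2] ⇒ c(19) = 3.
- Vertex 18: neighbors [3, 19] already have colors [1, 3] ⇒ c(18) = 2.
- Vertex 9: neighbors [3, 18] already have colors [1, 2] ⇒ c(9) = 3.
- Vertex 20: neighbors [18, 13] already have colors [2, 3] ⇒ c(20) = 1.
- Vertex 23: neighbors [4, 9] already have colors [2, 3] ⇒ c(23) = 1.
- Vertex 12: neighbors [23, 4] already have colors [1, 2] ⇒ c(12) = 3.
- Vertex 27: neighbors [20, 18] already have colors [1, 2] ⇒ c(27) = 3.
- Vertex 5: neighbors [20, 27] already have colors [1, 3] ⇒ c(5) = 2.
- Vertex 10: neighbors [23, 5, 12] already have colors [1, 2, 3] — all 3 colors blocked. Contradiction.
The forced assignments end in a contradiction, so G has no proper 3-coloring (χ ≥ 4).
The coloring below uses 4 colors, so χ(G) = 4.
A valid 4-coloring: color 1: [3, 8, 20, 23]; color 2: [9, 12, 13, 19, 27]; color 3: [4, 5, 7, 18]; color 4: [10].

χ(G) = 4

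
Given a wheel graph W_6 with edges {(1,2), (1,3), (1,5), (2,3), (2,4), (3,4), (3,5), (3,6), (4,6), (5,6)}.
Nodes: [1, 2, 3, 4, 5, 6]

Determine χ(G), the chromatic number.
χ(G) = 4

Clique number ω(G) = 3 (lower bound: χ ≥ ω).
Odd cycle [2, 1, 5, 6, 4] needs 3 colors (χ ≥ 3).
Vertex 3 is adjacent to every vertex of [1, 2, 4, 5, 6], which already need 3 colors among themselves, so 3 needs a new color (χ ≥ 4).
The coloring below uses 4 colors, so χ(G) = 4.
A valid 4-coloring: color 1: [3]; color 2: [2, 6]; color 3: [1, 4]; color 4: [5].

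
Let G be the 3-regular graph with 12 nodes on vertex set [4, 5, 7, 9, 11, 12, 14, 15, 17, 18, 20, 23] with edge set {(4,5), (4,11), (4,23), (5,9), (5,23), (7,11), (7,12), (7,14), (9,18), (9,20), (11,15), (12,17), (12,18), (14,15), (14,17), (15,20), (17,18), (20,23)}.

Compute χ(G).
χ(G) = 3

Clique number ω(G) = 3 (lower bound: χ ≥ ω).
The clique on [4, 5, 23] has size 3, forcing χ ≥ 3, and the coloring below uses 3 colors, so χ(G) = 3.
A valid 3-coloring: color 1: [5, 11, 14, 18, 20]; color 2: [4, 9, 12, 15]; color 3: [7, 17, 23].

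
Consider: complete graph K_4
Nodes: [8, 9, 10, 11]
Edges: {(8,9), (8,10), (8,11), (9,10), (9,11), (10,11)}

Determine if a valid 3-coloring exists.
The clique on vertices [8, 9, 10, 11] has size 4 > 3, so it alone needs 4 colors.

No, G is not 3-colorable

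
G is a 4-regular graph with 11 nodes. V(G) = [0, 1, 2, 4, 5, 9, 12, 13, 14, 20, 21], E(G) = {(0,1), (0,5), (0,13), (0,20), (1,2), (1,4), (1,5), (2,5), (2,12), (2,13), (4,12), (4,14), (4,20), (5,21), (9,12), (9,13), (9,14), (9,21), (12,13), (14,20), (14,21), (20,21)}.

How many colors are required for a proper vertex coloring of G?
Clique number ω(G) = 3 (lower bound: χ ≥ ω).
Suppose a proper 3-coloring c exists. The clique [0, 1, 5] takes 3 distinct colors; by symmetry let c(0) = 1, c(1) = 2, c(5) = 3.
- Vertex 2: neighbors [1, 5] already have colors [2, 3] ⇒ c(2) = 1.
- Vertex 4: neighbors [1] already have colors [2]; try each remaining color.
- Case c(4) = 1:
  - Vertex 14: neighbors [4] already have colors [1]; try each remaining color.
  - Case c(14) = 2:
    - Vertex 21: neighbors [14, 5] already have colors [2, 3] ⇒ c(21) = 1.
    - Vertex 9: neighbors [21, 14] already have colors [1, 2] ⇒ c(9) = 3.
    - Vertex 12: neighbors [2, 9] already have colors [1, 3] ⇒ c(12) = 2.
    - Vertex 13: neighbors [0, 12, 9] already have colors [1, 2, 3] — all 3 colors blocked. Contradiction.
  - Case c(14) = 3:
    - Vertex 20: neighbors [0, 14] already have colors [1, 3] ⇒ c(20) = 2.
    - Vertex 21: neighbors [20, 5] already have colors [2, 3] ⇒ c(21) = 1.
    - Vertex 9: neighbors [21, 14] already have colors [1, 3] ⇒ c(9) = 2.
    - Vertex 12: neighbors [2, 9] already have colors [1, 2] ⇒ c(12) = 3.
    - Vertex 13: neighbors [0, 9, 12] already have colors [1, 2, 3] — all 3 colors blocked. Contradiction.
- Case c(4) = 3:
  - Vertex 12: neighbors [2, 4] already have colors [1, 3] ⇒ c(12) = 2.
  - Vertex 20: neighbors [0, 4] already have colors [1, 3] ⇒ c(20) = 2.
  - Vertex 14: neighbors [20, 4] already have colors [2, 3] ⇒ c(14) = 1.
  - Vertex 21: neighbors [14, 20, 5] already have colors [1, 2, 3] — all 3 colors blocked. Contradiction.
Every case ends in a contradiction, so G has no proper 3-coloring (χ ≥ 4).
The coloring below uses 4 colors, so χ(G) = 4.
A valid 4-coloring: color 1: [1, 9, 20]; color 2: [4, 13, 21]; color 3: [5, 12, 14]; color 4: [0, 2].

χ(G) = 4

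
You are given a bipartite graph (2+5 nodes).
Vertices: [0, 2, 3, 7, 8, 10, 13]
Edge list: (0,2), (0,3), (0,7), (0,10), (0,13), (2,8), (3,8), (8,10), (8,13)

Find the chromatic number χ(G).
χ(G) = 2

Clique number ω(G) = 2 (lower bound: χ ≥ ω).
The graph is bipartite (no odd cycle), so 2 colors suffice: χ(G) = 2.
A valid 2-coloring: color 1: [0, 8]; color 2: [2, 3, 7, 10, 13].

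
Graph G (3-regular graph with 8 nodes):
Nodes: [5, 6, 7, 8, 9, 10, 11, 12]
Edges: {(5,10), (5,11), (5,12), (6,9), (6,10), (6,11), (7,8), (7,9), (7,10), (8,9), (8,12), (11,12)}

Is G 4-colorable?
A valid 4-coloring: color 1: [8, 10, 11]; color 2: [5, 9]; color 3: [6, 7, 12].
(χ(G) = 3 ≤ 4.)

Yes, G is 4-colorable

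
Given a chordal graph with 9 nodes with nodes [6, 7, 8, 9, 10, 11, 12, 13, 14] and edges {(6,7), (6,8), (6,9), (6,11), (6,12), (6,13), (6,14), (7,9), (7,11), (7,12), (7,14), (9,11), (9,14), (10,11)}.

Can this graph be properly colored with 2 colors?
No, G is not 2-colorable

The clique on vertices [6, 7, 9, 11] has size 4 > 2, so it alone needs 4 colors.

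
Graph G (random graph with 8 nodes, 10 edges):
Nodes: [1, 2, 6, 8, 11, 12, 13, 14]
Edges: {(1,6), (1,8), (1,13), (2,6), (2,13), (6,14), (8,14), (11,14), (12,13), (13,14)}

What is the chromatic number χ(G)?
χ(G) = 2

Clique number ω(G) = 2 (lower bound: χ ≥ ω).
The graph is bipartite (no odd cycle), so 2 colors suffice: χ(G) = 2.
A valid 2-coloring: color 1: [6, 8, 11, 13]; color 2: [1, 2, 12, 14].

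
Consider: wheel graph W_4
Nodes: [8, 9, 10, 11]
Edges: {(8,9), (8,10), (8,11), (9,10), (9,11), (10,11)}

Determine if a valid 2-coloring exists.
The clique on vertices [8, 9, 10, 11] has size 4 > 2, so it alone needs 4 colors.

No, G is not 2-colorable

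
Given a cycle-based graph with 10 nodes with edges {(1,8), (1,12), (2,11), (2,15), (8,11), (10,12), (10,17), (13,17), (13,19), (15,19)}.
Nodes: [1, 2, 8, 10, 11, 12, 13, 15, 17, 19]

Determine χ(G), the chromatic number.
χ(G) = 2

Clique number ω(G) = 2 (lower bound: χ ≥ ω).
The graph is bipartite (no odd cycle), so 2 colors suffice: χ(G) = 2.
A valid 2-coloring: color 1: [1, 10, 11, 13, 15]; color 2: [2, 8, 12, 17, 19].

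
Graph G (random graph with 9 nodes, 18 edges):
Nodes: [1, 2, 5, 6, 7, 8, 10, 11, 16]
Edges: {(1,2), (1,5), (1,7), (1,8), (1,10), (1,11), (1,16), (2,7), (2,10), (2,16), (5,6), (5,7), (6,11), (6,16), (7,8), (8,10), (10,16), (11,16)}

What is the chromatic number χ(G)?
Clique number ω(G) = 4 (lower bound: χ ≥ ω).
The clique on [1, 2, 10, 16] has size 4, forcing χ ≥ 4, and the coloring below uses 4 colors, so χ(G) = 4.
A valid 4-coloring: color 1: [1, 6]; color 2: [7, 16]; color 3: [5, 10, 11]; color 4: [2, 8].

χ(G) = 4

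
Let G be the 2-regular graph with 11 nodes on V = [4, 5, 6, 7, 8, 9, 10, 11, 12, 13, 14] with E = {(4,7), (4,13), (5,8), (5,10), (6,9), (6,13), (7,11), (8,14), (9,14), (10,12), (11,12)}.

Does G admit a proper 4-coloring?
A valid 4-coloring: color 1: [4, 6, 10, 11, 14]; color 2: [7, 8, 9, 12, 13]; color 3: [5].
(χ(G) = 3 ≤ 4.)

Yes, G is 4-colorable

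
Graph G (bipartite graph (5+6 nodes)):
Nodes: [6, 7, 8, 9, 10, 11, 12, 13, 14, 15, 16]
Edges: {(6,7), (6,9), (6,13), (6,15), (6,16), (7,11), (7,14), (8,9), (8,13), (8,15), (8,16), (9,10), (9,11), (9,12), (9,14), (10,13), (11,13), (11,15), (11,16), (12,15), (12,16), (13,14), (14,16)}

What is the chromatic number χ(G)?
Clique number ω(G) = 2 (lower bound: χ ≥ ω).
The graph is bipartite (no odd cycle), so 2 colors suffice: χ(G) = 2.
A valid 2-coloring: color 1: [7, 9, 13, 15, 16]; color 2: [6, 8, 10, 11, 12, 14].

χ(G) = 2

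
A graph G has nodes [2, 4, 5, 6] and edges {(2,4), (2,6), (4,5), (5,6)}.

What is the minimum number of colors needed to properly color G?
Clique number ω(G) = 2 (lower bound: χ ≥ ω).
The graph is bipartite (no odd cycle), so 2 colors suffice: χ(G) = 2.
A valid 2-coloring: color 1: [4, 6]; color 2: [2, 5].

χ(G) = 2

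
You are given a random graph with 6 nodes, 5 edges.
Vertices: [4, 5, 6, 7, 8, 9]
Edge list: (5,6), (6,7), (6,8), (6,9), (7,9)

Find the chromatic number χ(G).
χ(G) = 3

Clique number ω(G) = 3 (lower bound: χ ≥ ω).
The clique on [6, 7, 9] has size 3, forcing χ ≥ 3, and the coloring below uses 3 colors, so χ(G) = 3.
A valid 3-coloring: color 1: [4, 6]; color 2: [5, 7, 8]; color 3: [9].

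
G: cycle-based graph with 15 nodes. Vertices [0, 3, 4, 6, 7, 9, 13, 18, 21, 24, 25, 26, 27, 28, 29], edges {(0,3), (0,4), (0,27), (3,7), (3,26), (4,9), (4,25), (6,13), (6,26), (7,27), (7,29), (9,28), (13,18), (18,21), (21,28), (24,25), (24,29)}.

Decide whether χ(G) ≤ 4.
Yes, G is 4-colorable

A valid 4-coloring: color 1: [3, 4, 6, 18, 27, 28, 29]; color 2: [0, 7, 9, 13, 21, 24, 26]; color 3: [25].
(χ(G) = 3 ≤ 4.)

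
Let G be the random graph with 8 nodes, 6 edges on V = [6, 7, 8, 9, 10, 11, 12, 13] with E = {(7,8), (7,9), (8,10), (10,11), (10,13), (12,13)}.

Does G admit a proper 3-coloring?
A valid 3-coloring: color 1: [6, 7, 10, 12]; color 2: [8, 9, 11, 13].
(χ(G) = 2 ≤ 3.)

Yes, G is 3-colorable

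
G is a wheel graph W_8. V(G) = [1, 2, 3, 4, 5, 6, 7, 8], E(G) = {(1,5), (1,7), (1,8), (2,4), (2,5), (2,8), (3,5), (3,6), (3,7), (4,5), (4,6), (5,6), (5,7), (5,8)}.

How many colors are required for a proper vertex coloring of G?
Clique number ω(G) = 3 (lower bound: χ ≥ ω).
Odd cycle [6, 3, 7, 1, 8, 2, 4] needs 3 colors (χ ≥ 3).
Vertex 5 is adjacent to every vertex of [1, 2, 3, 4, 6, 7, 8], which already need 3 colors among themselves, so 5 needs a new color (χ ≥ 4).
The coloring below uses 4 colors, so χ(G) = 4.
A valid 4-coloring: color 1: [5]; color 2: [2, 6, 7]; color 3: [1, 3, 4]; color 4: [8].

χ(G) = 4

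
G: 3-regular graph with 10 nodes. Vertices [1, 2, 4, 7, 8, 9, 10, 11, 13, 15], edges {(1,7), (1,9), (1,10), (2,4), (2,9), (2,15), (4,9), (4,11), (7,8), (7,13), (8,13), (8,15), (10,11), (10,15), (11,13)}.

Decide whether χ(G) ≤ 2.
The clique on vertices [2, 4, 9] has size 3 > 2, so it alone needs 3 colors.

No, G is not 2-colorable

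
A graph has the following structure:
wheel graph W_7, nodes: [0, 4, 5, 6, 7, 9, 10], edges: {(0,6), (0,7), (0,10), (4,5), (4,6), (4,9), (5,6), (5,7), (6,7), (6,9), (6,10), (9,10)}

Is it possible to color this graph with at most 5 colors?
A valid 5-coloring: color 1: [6]; color 2: [4, 7, 10]; color 3: [0, 5, 9].
(χ(G) = 3 ≤ 5.)

Yes, G is 5-colorable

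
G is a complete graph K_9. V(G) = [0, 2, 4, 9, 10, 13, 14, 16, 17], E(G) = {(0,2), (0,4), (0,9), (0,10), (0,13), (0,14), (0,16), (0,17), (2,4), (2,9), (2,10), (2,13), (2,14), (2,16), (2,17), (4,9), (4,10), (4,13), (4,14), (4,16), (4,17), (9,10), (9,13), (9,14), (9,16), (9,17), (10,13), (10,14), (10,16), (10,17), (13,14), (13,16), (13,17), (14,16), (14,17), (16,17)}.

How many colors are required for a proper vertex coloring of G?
χ(G) = 9

Clique number ω(G) = 9 (lower bound: χ ≥ ω).
The clique on [0, 2, 4, 9, 10, 13, 14, 16, 17] has size 9, forcing χ ≥ 9, and the coloring below uses 9 colors, so χ(G) = 9.
A valid 9-coloring: color 1: [14]; color 2: [9]; color 3: [13]; color 4: [16]; color 5: [10]; color 6: [4]; color 7: [2]; color 8: [17]; color 9: [0].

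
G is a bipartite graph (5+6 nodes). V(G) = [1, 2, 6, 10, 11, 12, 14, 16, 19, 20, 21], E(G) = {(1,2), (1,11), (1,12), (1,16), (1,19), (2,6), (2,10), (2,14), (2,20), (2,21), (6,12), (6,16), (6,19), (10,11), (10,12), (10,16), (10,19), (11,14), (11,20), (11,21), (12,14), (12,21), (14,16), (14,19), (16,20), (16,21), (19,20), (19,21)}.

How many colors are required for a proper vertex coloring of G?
Clique number ω(G) = 2 (lower bound: χ ≥ ω).
The graph is bipartite (no odd cycle), so 2 colors suffice: χ(G) = 2.
A valid 2-coloring: color 1: [2, 11, 12, 16, 19]; color 2: [1, 6, 10, 14, 20, 21].

χ(G) = 2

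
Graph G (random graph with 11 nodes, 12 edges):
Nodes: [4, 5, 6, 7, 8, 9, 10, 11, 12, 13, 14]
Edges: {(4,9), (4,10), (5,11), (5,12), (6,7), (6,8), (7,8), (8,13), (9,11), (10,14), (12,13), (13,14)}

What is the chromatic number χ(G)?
χ(G) = 3

Clique number ω(G) = 3 (lower bound: χ ≥ ω).
The clique on [6, 7, 8] has size 3, forcing χ ≥ 3, and the coloring below uses 3 colors, so χ(G) = 3.
A valid 3-coloring: color 1: [4, 8, 11, 12, 14]; color 2: [5, 7, 9, 10, 13]; color 3: [6].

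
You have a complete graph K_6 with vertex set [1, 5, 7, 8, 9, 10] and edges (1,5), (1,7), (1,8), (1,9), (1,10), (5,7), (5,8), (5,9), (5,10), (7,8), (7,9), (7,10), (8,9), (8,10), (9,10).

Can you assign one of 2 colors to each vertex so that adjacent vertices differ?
The clique on vertices [1, 5, 7, 8, 9, 10] has size 6 > 2, so it alone needs 6 colors.

No, G is not 2-colorable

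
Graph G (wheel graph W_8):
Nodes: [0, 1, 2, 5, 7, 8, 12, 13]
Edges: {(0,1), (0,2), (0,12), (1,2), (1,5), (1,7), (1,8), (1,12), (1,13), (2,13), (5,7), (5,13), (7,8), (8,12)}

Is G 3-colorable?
No, G is not 3-colorable

Odd cycle [13, 2, 0, 12, 8, 7, 5] needs 3 colors (χ ≥ 3).
Vertex 1 is adjacent to every vertex of [0, 2, 5, 7, 8, 12, 13], which already need 3 colors among themselves, so 1 needs a new color (χ ≥ 4).
Hence χ(G) ≥ 4 > 3, so no proper 3-coloring exists.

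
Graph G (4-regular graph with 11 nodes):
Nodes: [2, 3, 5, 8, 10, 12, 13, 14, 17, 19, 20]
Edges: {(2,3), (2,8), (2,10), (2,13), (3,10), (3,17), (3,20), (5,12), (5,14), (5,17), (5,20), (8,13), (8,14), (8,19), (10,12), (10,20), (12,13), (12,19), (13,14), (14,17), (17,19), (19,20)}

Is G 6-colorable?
A valid 6-coloring: color 1: [2, 12, 14, 20]; color 2: [3, 5, 13, 19]; color 3: [8, 10, 17].
(χ(G) = 3 ≤ 6.)

Yes, G is 6-colorable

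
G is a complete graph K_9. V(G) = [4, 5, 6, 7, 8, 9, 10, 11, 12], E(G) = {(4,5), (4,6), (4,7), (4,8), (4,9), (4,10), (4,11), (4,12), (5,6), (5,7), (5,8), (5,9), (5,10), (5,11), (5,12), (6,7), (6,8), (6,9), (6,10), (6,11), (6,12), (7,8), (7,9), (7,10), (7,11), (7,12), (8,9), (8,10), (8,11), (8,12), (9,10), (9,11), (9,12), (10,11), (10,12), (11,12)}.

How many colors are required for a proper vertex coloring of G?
χ(G) = 9

Clique number ω(G) = 9 (lower bound: χ ≥ ω).
The clique on [4, 5, 6, 7, 8, 9, 10, 11, 12] has size 9, forcing χ ≥ 9, and the coloring below uses 9 colors, so χ(G) = 9.
A valid 9-coloring: color 1: [10]; color 2: [6]; color 3: [11]; color 4: [12]; color 5: [7]; color 6: [9]; color 7: [5]; color 8: [8]; color 9: [4].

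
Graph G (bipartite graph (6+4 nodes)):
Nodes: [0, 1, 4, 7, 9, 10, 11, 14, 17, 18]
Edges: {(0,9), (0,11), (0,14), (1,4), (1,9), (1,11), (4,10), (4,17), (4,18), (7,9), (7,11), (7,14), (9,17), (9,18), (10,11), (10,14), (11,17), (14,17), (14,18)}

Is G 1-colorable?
Edge (1,4) forces its endpoints to differ, so 1 color is not enough.

No, G is not 1-colorable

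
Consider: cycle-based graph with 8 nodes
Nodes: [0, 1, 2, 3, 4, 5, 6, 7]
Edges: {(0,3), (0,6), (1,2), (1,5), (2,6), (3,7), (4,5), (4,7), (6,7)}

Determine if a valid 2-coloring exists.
A valid 2-coloring: color 1: [1, 3, 4, 6]; color 2: [0, 2, 5, 7].
(χ(G) = 2 ≤ 2.)

Yes, G is 2-colorable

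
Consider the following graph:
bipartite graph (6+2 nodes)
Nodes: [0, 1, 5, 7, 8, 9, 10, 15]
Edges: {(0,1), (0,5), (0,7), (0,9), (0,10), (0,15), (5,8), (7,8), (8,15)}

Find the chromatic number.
Clique number ω(G) = 2 (lower bound: χ ≥ ω).
The graph is bipartite (no odd cycle), so 2 colors suffice: χ(G) = 2.
A valid 2-coloring: color 1: [0, 8]; color 2: [1, 5, 7, 9, 10, 15].

χ(G) = 2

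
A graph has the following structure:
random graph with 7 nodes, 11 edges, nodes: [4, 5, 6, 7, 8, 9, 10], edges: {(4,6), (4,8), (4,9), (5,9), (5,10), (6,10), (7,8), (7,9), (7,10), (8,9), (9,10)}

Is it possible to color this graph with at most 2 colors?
The clique on vertices [4, 8, 9] has size 3 > 2, so it alone needs 3 colors.

No, G is not 2-colorable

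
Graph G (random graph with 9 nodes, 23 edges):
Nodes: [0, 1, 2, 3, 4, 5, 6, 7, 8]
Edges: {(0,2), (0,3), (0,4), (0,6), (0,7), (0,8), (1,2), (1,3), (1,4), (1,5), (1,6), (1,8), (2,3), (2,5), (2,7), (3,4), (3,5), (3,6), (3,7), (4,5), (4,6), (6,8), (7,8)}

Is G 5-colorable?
Yes, G is 5-colorable

A valid 5-coloring: color 1: [3, 8]; color 2: [0, 1]; color 3: [2, 4]; color 4: [5, 6, 7].
(χ(G) = 4 ≤ 5.)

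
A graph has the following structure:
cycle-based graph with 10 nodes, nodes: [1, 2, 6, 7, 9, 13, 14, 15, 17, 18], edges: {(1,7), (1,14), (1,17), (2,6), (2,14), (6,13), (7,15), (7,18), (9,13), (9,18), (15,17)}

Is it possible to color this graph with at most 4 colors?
Yes, G is 4-colorable

A valid 4-coloring: color 1: [6, 7, 9, 14, 17]; color 2: [1, 2, 13, 15, 18].
(χ(G) = 2 ≤ 4.)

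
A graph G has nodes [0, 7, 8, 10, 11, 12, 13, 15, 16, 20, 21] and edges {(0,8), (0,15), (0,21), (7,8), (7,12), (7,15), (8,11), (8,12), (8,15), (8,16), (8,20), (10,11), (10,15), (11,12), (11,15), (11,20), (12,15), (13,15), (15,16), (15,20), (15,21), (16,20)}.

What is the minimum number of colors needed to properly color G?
Clique number ω(G) = 4 (lower bound: χ ≥ ω).
The clique on [8, 15, 16, 20] has size 4, forcing χ ≥ 4, and the coloring below uses 4 colors, so χ(G) = 4.
A valid 4-coloring: color 1: [15]; color 2: [8, 10, 13, 21]; color 3: [0, 7, 11, 16]; color 4: [12, 20].

χ(G) = 4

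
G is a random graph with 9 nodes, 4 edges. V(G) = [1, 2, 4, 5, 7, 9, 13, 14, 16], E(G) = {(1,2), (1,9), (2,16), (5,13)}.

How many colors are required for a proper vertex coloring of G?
χ(G) = 2

Clique number ω(G) = 2 (lower bound: χ ≥ ω).
The graph is bipartite (no odd cycle), so 2 colors suffice: χ(G) = 2.
A valid 2-coloring: color 1: [2, 4, 7, 9, 13, 14]; color 2: [1, 5, 16].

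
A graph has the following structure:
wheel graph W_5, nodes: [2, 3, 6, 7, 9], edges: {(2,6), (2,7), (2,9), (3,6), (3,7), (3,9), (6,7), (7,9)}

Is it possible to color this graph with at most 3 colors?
Yes, G is 3-colorable

A valid 3-coloring: color 1: [7]; color 2: [6, 9]; color 3: [2, 3].
(χ(G) = 3 ≤ 3.)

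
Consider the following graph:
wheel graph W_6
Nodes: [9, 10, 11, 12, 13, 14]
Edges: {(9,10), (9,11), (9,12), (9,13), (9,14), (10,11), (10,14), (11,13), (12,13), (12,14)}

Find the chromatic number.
χ(G) = 4

Clique number ω(G) = 3 (lower bound: χ ≥ ω).
Odd cycle [10, 11, 13, 12, 14] needs 3 colors (χ ≥ 3).
Vertex 9 is adjacent to every vertex of [10, 11, 12, 13, 14], which already need 3 colors among themselves, so 9 needs a new color (χ ≥ 4).
The coloring below uses 4 colors, so χ(G) = 4.
A valid 4-coloring: color 1: [9]; color 2: [10, 12]; color 3: [11, 14]; color 4: [13].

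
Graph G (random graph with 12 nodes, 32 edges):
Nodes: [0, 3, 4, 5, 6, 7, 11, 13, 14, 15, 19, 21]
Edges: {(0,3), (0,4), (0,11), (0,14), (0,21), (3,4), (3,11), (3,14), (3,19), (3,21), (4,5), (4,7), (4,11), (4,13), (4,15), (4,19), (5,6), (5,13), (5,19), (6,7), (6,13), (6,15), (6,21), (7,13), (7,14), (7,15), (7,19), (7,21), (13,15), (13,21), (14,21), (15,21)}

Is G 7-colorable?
Yes, G is 7-colorable

A valid 7-coloring: color 1: [4, 21]; color 2: [3, 5, 7]; color 3: [11, 13, 14, 19]; color 4: [0, 15]; color 5: [6].
(χ(G) = 5 ≤ 7.)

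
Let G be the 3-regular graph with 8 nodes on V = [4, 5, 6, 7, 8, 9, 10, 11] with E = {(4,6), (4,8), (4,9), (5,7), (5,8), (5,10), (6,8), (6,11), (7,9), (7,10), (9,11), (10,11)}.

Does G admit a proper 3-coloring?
A valid 3-coloring: color 1: [8, 9, 10]; color 2: [4, 5, 11]; color 3: [6, 7].
(χ(G) = 3 ≤ 3.)

Yes, G is 3-colorable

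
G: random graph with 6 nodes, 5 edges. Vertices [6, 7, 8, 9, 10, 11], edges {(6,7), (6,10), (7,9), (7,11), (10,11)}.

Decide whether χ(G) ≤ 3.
Yes, G is 3-colorable

A valid 3-coloring: color 1: [7, 8, 10]; color 2: [6, 9, 11].
(χ(G) = 2 ≤ 3.)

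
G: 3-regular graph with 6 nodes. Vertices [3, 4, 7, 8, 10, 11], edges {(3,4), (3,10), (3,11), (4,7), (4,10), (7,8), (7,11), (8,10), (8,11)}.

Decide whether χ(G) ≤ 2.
No, G is not 2-colorable

The clique on vertices [7, 8, 11] has size 3 > 2, so it alone needs 3 colors.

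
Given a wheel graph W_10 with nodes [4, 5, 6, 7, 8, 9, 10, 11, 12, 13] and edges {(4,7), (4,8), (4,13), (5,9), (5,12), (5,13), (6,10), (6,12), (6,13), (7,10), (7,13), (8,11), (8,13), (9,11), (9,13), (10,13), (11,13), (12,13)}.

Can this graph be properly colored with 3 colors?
No, G is not 3-colorable

Odd cycle [7, 4, 8, 11, 9, 5, 12, 6, 10] needs 3 colors (χ ≥ 3).
Vertex 13 is adjacent to every vertex of [4, 5, 6, 7, 8, 9, 10, 11, 12], which already need 3 colors among themselves, so 13 needs a new color (χ ≥ 4).
Hence χ(G) ≥ 4 > 3, so no proper 3-coloring exists.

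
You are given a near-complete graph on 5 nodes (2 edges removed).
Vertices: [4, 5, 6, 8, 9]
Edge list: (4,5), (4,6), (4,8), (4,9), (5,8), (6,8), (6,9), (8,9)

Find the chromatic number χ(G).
Clique number ω(G) = 4 (lower bound: χ ≥ ω).
The clique on [4, 6, 8, 9] has size 4, forcing χ ≥ 4, and the coloring below uses 4 colors, so χ(G) = 4.
A valid 4-coloring: color 1: [4]; color 2: [8]; color 3: [5, 6]; color 4: [9].

χ(G) = 4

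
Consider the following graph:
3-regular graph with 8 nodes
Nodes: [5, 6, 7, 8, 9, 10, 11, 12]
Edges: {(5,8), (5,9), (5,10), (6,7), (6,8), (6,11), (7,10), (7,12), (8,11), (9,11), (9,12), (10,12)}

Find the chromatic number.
Clique number ω(G) = 3 (lower bound: χ ≥ ω).
The clique on [6, 8, 11] has size 3, forcing χ ≥ 3, and the coloring below uses 3 colors, so χ(G) = 3.
A valid 3-coloring: color 1: [5, 6, 12]; color 2: [8, 9, 10]; color 3: [7, 11].

χ(G) = 3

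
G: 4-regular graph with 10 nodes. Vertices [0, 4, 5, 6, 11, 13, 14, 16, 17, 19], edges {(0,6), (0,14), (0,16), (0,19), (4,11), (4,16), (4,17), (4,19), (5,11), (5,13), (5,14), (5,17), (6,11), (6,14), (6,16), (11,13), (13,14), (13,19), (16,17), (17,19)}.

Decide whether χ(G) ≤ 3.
A valid 3-coloring: color 1: [11, 14, 16, 19]; color 2: [0, 4, 5]; color 3: [6, 13, 17].
(χ(G) = 3 ≤ 3.)

Yes, G is 3-colorable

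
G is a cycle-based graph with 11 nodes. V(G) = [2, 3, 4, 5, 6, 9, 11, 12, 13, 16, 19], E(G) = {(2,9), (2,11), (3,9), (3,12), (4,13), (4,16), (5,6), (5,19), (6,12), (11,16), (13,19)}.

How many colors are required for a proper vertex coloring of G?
Clique number ω(G) = 2 (lower bound: χ ≥ ω).
Odd cycle [2, 9, 3, 12, 6, 5, 19, 13, 4, 16, 11] needs 3 colors (χ ≥ 3).
The coloring below uses 3 colors, so χ(G) = 3.
A valid 3-coloring: color 1: [2, 3, 6, 16, 19]; color 2: [5, 9, 11, 12, 13]; color 3: [4].

χ(G) = 3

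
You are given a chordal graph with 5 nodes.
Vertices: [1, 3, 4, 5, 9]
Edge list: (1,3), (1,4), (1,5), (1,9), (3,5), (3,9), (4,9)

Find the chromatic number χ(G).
Clique number ω(G) = 3 (lower bound: χ ≥ ω).
The clique on [1, 3, 9] has size 3, forcing χ ≥ 3, and the coloring below uses 3 colors, so χ(G) = 3.
A valid 3-coloring: color 1: [1]; color 2: [5, 9]; color 3: [3, 4].

χ(G) = 3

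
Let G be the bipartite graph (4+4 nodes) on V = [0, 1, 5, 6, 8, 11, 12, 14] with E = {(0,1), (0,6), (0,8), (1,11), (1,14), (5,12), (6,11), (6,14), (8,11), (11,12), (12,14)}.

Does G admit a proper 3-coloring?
A valid 3-coloring: color 1: [0, 5, 11, 14]; color 2: [1, 6, 8, 12].
(χ(G) = 2 ≤ 3.)

Yes, G is 3-colorable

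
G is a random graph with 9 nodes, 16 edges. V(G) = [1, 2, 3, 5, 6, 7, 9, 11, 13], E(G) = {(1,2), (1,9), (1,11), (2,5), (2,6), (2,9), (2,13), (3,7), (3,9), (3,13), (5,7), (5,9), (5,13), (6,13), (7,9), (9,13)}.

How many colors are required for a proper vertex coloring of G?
Clique number ω(G) = 4 (lower bound: χ ≥ ω).
The clique on [2, 5, 9, 13] has size 4, forcing χ ≥ 4, and the coloring below uses 4 colors, so χ(G) = 4.
A valid 4-coloring: color 1: [6, 9, 11]; color 2: [2, 3]; color 3: [1, 7, 13]; color 4: [5].

χ(G) = 4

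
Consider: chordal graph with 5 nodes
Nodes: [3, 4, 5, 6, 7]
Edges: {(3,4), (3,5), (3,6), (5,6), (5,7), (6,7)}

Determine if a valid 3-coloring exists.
Yes, G is 3-colorable

A valid 3-coloring: color 1: [4, 5]; color 2: [3, 7]; color 3: [6].
(χ(G) = 3 ≤ 3.)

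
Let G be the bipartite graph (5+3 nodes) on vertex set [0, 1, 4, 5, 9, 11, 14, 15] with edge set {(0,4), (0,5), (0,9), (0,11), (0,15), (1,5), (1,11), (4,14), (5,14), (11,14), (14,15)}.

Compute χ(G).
Clique number ω(G) = 2 (lower bound: χ ≥ ω).
The graph is bipartite (no odd cycle), so 2 colors suffice: χ(G) = 2.
A valid 2-coloring: color 1: [0, 1, 14]; color 2: [4, 5, 9, 11, 15].

χ(G) = 2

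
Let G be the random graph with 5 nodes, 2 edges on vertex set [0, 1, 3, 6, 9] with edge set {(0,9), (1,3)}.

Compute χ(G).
Clique number ω(G) = 2 (lower bound: χ ≥ ω).
The graph is bipartite (no odd cycle), so 2 colors suffice: χ(G) = 2.
A valid 2-coloring: color 1: [3, 6, 9]; color 2: [0, 1].

χ(G) = 2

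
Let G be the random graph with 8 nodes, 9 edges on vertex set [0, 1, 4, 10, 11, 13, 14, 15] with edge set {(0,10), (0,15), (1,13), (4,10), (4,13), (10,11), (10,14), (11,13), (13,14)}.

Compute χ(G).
χ(G) = 2

Clique number ω(G) = 2 (lower bound: χ ≥ ω).
The graph is bipartite (no odd cycle), so 2 colors suffice: χ(G) = 2.
A valid 2-coloring: color 1: [10, 13, 15]; color 2: [0, 1, 4, 11, 14].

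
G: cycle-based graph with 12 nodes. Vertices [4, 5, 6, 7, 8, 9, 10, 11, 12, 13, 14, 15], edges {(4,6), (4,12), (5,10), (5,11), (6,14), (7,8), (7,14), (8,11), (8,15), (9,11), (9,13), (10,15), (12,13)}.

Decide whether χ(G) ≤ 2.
Odd cycle [10, 15, 8, 11, 5] needs 3 colors (χ ≥ 3).
Hence χ(G) ≥ 3 > 2, so no proper 2-coloring exists.

No, G is not 2-colorable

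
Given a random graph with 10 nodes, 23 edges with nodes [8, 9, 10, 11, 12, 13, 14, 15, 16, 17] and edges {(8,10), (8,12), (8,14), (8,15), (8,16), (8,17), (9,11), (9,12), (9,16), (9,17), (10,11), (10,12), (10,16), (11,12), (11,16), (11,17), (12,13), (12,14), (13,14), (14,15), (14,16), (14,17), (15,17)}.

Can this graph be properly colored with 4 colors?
Yes, G is 4-colorable

A valid 4-coloring: color 1: [12, 16, 17]; color 2: [9, 10, 14]; color 3: [8, 11, 13]; color 4: [15].
(χ(G) = 4 ≤ 4.)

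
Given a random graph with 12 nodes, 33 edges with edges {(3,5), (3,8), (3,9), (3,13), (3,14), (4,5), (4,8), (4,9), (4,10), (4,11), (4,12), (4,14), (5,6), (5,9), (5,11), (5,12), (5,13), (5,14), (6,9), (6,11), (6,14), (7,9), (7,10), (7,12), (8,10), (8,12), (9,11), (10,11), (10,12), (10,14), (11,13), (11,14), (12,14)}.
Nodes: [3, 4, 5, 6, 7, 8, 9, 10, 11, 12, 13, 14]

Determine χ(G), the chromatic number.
Clique number ω(G) = 4 (lower bound: χ ≥ ω).
The clique on [4, 8, 10, 12] has size 4, forcing χ ≥ 4, and the coloring below uses 4 colors, so χ(G) = 4.
A valid 4-coloring: color 1: [5, 10]; color 2: [3, 11, 12]; color 3: [4, 6, 7, 13]; color 4: [8, 9, 14].

χ(G) = 4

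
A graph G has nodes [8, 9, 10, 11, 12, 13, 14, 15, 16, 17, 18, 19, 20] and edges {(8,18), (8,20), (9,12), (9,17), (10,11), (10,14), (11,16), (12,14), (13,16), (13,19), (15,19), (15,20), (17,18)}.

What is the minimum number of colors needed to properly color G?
Clique number ω(G) = 2 (lower bound: χ ≥ ω).
Odd cycle [20, 8, 18, 17, 9, 12, 14, 10, 11, 16, 13, 19, 15] needs 3 colors (χ ≥ 3).
The coloring below uses 3 colors, so χ(G) = 3.
A valid 3-coloring: color 1: [9, 11, 14, 18, 19, 20]; color 2: [8, 10, 12, 15, 16, 17]; color 3: [13].

χ(G) = 3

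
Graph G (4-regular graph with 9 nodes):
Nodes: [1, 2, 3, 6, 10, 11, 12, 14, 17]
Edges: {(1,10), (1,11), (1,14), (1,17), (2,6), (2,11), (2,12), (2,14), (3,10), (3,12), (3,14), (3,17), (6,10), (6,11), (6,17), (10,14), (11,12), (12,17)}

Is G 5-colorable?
A valid 5-coloring: color 1: [1, 2, 3]; color 2: [6, 12, 14]; color 3: [10, 11, 17].
(χ(G) = 3 ≤ 5.)

Yes, G is 5-colorable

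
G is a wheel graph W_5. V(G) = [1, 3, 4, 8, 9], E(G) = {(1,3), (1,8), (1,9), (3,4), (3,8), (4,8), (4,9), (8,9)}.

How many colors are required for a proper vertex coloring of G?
Clique number ω(G) = 3 (lower bound: χ ≥ ω).
The clique on [1, 8, 9] has size 3, forcing χ ≥ 3, and the coloring below uses 3 colors, so χ(G) = 3.
A valid 3-coloring: color 1: [8]; color 2: [1, 4]; color 3: [3, 9].

χ(G) = 3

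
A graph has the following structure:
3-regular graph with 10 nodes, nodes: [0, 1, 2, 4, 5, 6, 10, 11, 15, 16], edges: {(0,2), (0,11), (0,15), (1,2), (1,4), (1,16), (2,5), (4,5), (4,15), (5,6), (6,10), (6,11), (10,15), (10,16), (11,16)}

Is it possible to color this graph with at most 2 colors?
No, G is not 2-colorable

Odd cycle [1, 2, 0, 15, 4] needs 3 colors (χ ≥ 3).
Hence χ(G) ≥ 3 > 2, so no proper 2-coloring exists.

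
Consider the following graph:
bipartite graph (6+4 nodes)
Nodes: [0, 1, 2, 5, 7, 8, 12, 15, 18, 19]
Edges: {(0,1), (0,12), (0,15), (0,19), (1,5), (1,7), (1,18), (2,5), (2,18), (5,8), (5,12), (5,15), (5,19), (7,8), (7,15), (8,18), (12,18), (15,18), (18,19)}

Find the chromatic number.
Clique number ω(G) = 2 (lower bound: χ ≥ ω).
The graph is bipartite (no odd cycle), so 2 colors suffice: χ(G) = 2.
A valid 2-coloring: color 1: [0, 5, 7, 18]; color 2: [1, 2, 8, 12, 15, 19].

χ(G) = 2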